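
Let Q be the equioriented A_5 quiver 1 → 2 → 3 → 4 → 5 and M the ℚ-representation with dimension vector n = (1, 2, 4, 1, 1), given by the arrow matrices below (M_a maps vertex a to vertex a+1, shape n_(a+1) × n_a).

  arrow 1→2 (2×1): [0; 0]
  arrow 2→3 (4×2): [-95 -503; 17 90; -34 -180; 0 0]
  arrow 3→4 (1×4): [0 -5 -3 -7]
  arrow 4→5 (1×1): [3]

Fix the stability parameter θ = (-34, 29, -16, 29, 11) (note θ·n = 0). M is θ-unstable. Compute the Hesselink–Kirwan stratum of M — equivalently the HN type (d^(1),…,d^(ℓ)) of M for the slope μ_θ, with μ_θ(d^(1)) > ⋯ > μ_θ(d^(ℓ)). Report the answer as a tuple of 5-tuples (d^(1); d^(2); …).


Barcode: M ≅ I[1,1], I[2,3], I[2,5], I[3,3]^2. HN layers by μ_θ (4 steps, strictly decreasing):
  μ^(1)=20; μ^(2)=13/2; μ^(3)=-16; μ^(4)=-34

((0, 0, 0, 1, 1); (0, 2, 2, 0, 0); (0, 0, 2, 0, 0); (1, 0, 0, 0, 0))


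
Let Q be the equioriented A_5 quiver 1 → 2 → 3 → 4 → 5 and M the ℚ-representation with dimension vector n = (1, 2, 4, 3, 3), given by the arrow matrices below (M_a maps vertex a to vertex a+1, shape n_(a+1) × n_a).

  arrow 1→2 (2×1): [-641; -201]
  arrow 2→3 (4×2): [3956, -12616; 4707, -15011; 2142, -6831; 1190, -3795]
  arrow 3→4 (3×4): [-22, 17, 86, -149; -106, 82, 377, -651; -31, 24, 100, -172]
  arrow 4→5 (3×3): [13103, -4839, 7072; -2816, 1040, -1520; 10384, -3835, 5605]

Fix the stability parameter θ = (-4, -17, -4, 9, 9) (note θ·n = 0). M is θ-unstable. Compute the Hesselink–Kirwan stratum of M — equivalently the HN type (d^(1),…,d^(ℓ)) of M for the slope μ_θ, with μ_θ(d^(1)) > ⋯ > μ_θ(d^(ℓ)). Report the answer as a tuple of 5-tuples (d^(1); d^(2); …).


Barcode: M ≅ I[1,5], I[2,3], I[3,4], I[3,5], I[5,5]. HN layers by μ_θ (4 steps, strictly decreasing):
  μ^(1)=9; μ^(2)=-4; μ^(3)=-21/2; μ^(4)=-17

((0, 0, 0, 3, 3); (0, 0, 4, 0, 0); (1, 1, 0, 0, 0); (0, 1, 0, 0, 0))


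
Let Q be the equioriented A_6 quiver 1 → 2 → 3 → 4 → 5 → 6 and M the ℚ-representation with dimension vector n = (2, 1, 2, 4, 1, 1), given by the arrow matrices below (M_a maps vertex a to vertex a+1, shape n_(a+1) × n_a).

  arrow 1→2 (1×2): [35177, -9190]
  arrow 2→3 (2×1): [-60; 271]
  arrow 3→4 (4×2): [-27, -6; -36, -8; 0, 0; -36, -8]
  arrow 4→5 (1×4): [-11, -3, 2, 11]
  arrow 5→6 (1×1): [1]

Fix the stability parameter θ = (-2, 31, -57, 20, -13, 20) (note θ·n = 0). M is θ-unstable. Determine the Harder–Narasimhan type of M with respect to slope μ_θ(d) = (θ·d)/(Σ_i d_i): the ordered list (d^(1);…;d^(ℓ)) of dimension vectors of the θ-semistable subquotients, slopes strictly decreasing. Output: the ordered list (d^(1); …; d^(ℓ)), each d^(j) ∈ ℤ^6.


Barcode: M ≅ I[1,1], I[1,6], I[3,3], I[4,4]^3. HN layers by μ_θ (5 steps, strictly decreasing):
  μ^(1)=20; μ^(2)=7/2; μ^(3)=-2; μ^(4)=-28/3; μ^(5)=-57

((0, 0, 0, 3, 0, 1); (0, 0, 0, 1, 1, 0); (1, 0, 0, 0, 0, 0); (1, 1, 1, 0, 0, 0); (0, 0, 1, 0, 0, 0))


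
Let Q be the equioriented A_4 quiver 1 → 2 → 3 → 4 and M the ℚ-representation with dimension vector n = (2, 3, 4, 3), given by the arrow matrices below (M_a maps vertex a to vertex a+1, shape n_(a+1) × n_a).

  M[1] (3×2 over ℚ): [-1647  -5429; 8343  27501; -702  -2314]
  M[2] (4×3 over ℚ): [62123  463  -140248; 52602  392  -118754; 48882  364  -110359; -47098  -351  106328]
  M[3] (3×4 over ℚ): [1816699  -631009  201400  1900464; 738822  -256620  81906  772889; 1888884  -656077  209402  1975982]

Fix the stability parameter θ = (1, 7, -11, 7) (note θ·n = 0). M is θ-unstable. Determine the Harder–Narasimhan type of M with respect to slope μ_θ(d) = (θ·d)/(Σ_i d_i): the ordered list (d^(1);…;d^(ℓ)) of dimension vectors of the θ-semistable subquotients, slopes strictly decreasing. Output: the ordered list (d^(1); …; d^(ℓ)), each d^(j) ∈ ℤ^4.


Barcode: M ≅ I[1,1], I[1,4], I[2,3], I[2,4], I[3,4]. HN layers by μ_θ (5 steps, strictly decreasing):
  μ^(1)=7; μ^(2)=1; μ^(3)=-1; μ^(4)=-2; μ^(5)=-11

((0, 0, 0, 3); (1, 0, 0, 0); (1, 1, 1, 0); (0, 2, 2, 0); (0, 0, 1, 0))


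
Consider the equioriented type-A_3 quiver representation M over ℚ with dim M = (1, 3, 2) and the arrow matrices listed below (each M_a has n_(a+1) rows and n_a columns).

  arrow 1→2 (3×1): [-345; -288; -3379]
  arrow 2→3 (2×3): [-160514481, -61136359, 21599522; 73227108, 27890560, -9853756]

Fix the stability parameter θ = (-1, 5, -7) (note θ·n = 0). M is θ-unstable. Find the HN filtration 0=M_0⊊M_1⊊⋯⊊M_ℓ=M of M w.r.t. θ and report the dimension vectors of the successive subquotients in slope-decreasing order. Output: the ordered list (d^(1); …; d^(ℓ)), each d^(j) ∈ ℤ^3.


Via rank(M_{q-1}∘⋯∘M_p): M ≅ I[1,3], I[2,2], I[2,3].
μ_θ-semistable layers: μ^(1)=5; μ^(2)=-1

((0, 1, 0); (1, 2, 2))


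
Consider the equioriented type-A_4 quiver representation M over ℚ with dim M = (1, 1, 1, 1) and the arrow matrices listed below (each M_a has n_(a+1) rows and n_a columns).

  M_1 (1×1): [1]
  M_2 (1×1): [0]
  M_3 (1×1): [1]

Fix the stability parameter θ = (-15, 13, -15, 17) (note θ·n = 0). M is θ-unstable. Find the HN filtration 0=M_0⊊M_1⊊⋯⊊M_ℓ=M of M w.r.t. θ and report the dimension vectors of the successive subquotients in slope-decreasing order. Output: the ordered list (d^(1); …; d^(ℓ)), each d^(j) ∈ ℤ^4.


Via rank(M_{q-1}∘⋯∘M_p): M ≅ I[1,2], I[3,4].
μ_θ-semistable layers: μ^(1)=17; μ^(2)=13; μ^(3)=-15

((0, 0, 0, 1); (0, 1, 0, 0); (1, 0, 1, 0))


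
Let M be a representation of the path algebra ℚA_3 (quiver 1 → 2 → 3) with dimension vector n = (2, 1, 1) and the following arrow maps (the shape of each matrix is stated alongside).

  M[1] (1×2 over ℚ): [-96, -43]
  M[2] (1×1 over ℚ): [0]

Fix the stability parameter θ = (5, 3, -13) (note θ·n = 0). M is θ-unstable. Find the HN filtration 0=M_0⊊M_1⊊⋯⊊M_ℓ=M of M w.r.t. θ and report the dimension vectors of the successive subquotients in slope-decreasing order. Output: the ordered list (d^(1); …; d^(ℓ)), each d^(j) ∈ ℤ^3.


Barcode: M ≅ I[1,1], I[1,2], I[3,3]. HN layers by μ_θ (3 steps, strictly decreasing):
  μ^(1)=5; μ^(2)=4; μ^(3)=-13

((1, 0, 0); (1, 1, 0); (0, 0, 1))


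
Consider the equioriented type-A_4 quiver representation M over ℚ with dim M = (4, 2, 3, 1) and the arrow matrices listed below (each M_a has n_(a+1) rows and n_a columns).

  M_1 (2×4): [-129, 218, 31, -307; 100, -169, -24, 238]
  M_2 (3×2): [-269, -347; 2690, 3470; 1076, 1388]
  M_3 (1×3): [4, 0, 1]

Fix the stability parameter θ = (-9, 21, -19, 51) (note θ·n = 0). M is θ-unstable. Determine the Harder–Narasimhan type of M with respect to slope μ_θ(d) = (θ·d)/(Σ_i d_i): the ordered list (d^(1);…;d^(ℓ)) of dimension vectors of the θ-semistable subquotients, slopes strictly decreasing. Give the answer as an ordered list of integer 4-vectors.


Interval decomposition of M: I[1,1]^2, I[1,2], I[1,3], I[3,3], I[3,4].
HN type (ℓ=5): μ^(1)=51; μ^(2)=21; μ^(3)=1; μ^(4)=-9; μ^(5)=-19

((0, 0, 0, 1); (0, 1, 0, 0); (0, 1, 1, 0); (4, 0, 0, 0); (0, 0, 2, 0))


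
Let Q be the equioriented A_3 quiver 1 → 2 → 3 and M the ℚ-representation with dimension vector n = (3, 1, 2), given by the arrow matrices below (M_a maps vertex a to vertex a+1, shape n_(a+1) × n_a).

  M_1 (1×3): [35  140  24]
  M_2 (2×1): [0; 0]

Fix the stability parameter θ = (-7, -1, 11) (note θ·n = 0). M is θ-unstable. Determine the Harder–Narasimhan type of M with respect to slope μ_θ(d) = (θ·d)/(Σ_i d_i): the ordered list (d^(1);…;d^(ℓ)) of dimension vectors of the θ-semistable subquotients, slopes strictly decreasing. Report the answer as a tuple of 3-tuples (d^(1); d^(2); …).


Interval decomposition of M: I[1,1]^2, I[1,2], I[3,3]^2.
HN type (ℓ=3): μ^(1)=11; μ^(2)=-1; μ^(3)=-7

((0, 0, 2); (0, 1, 0); (3, 0, 0))


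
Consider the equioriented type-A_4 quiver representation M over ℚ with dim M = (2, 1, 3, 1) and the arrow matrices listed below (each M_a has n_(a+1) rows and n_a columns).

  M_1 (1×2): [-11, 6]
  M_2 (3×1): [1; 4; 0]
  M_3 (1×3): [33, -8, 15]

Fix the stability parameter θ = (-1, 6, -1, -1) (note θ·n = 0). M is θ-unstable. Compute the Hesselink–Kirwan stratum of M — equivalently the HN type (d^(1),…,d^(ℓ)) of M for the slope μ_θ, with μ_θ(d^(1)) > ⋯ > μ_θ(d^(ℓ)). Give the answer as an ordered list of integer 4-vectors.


Interval decomposition of M: I[1,1], I[1,4], I[3,3]^2.
HN type (ℓ=2): μ^(1)=4/3; μ^(2)=-1

((0, 1, 1, 1); (2, 0, 2, 0))


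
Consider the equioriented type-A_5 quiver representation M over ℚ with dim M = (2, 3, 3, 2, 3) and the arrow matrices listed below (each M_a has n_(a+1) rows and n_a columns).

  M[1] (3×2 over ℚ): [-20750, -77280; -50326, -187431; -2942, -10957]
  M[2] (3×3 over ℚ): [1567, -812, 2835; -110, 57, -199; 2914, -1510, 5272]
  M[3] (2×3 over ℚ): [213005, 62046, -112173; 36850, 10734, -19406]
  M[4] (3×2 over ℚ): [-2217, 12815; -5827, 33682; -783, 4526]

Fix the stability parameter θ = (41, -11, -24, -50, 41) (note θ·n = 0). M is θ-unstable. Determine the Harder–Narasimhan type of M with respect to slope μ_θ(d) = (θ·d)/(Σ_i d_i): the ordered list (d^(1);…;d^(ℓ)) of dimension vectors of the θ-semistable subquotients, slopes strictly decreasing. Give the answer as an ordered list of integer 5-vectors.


Barcode: M ≅ I[1,2], I[1,5], I[2,5], I[3,3], I[5,5]. HN layers by μ_θ (5 steps, strictly decreasing):
  μ^(1)=41; μ^(2)=15; μ^(3)=-11; μ^(4)=-24; μ^(5)=-85/3

((0, 0, 0, 0, 3); (1, 1, 0, 0, 0); (1, 1, 1, 1, 0); (0, 0, 1, 0, 0); (0, 1, 1, 1, 0))


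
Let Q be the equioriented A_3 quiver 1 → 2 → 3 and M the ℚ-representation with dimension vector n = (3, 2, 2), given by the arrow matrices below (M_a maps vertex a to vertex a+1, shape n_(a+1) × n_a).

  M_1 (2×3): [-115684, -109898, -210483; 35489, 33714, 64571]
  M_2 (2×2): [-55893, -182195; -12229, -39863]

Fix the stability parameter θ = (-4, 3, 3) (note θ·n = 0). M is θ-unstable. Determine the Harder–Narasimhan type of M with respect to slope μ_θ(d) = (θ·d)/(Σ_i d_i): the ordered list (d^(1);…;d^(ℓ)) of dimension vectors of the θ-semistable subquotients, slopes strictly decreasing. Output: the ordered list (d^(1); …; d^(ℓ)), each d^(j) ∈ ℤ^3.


Barcode: M ≅ I[1,1], I[1,3]^2. HN layers by μ_θ (2 steps, strictly decreasing):
  μ^(1)=3; μ^(2)=-4

((0, 2, 2); (3, 0, 0))


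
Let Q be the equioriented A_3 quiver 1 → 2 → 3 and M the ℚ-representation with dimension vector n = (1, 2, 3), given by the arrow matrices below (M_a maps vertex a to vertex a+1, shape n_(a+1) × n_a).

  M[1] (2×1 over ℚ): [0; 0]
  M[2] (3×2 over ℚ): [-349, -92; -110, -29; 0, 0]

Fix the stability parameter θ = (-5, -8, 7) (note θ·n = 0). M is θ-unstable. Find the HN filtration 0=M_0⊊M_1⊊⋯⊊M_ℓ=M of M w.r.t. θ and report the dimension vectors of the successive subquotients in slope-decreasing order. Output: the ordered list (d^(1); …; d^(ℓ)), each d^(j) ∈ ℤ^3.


Barcode: M ≅ I[1,1], I[2,3]^2, I[3,3]. HN layers by μ_θ (3 steps, strictly decreasing):
  μ^(1)=7; μ^(2)=-5; μ^(3)=-8

((0, 0, 3); (1, 0, 0); (0, 2, 0))


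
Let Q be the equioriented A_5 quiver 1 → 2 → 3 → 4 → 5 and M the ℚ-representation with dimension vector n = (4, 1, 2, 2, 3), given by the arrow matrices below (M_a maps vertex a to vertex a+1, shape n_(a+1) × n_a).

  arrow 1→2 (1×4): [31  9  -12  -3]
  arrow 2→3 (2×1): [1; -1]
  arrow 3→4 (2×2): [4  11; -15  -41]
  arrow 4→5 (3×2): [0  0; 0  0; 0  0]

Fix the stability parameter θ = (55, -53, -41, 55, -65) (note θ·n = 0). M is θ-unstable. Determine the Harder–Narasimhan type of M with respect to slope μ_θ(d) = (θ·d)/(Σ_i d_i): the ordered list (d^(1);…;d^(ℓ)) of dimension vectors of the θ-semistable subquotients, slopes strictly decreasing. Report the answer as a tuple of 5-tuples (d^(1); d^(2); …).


Interval decomposition of M: I[1,1]^3, I[1,4], I[3,4], I[5,5]^3.
HN type (ℓ=4): μ^(1)=55; μ^(2)=-13; μ^(3)=-41; μ^(4)=-65

((3, 0, 0, 2, 0); (1, 1, 1, 0, 0); (0, 0, 1, 0, 0); (0, 0, 0, 0, 3))


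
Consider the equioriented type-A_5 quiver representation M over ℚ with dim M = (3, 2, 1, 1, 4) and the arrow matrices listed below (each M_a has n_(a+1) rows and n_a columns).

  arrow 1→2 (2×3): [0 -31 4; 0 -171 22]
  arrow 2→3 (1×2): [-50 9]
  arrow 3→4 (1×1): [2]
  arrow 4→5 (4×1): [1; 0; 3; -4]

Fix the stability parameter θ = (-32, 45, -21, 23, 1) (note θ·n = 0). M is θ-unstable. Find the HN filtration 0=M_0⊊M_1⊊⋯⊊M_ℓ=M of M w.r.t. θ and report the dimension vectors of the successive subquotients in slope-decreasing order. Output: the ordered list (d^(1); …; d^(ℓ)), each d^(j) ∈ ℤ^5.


Via rank(M_{q-1}∘⋯∘M_p): M ≅ I[1,1], I[1,2], I[1,5], I[5,5]^3.
μ_θ-semistable layers: μ^(1)=45; μ^(2)=12; μ^(3)=1; μ^(4)=-32

((0, 1, 0, 0, 0); (0, 1, 1, 1, 1); (0, 0, 0, 0, 3); (3, 0, 0, 0, 0))


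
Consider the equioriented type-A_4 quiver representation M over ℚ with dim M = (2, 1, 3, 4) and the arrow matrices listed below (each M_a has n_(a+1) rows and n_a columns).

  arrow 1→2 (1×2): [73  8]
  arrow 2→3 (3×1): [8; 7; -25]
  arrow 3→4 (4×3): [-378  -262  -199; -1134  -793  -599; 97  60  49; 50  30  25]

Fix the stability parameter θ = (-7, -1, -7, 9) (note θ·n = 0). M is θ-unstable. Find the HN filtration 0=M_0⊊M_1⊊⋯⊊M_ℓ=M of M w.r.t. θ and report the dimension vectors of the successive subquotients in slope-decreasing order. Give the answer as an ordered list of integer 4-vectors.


Via rank(M_{q-1}∘⋯∘M_p): M ≅ I[1,1], I[1,4], I[3,4]^2, I[4,4].
μ_θ-semistable layers: μ^(1)=9; μ^(2)=-4; μ^(3)=-7

((0, 0, 0, 4); (0, 1, 1, 0); (2, 0, 2, 0))


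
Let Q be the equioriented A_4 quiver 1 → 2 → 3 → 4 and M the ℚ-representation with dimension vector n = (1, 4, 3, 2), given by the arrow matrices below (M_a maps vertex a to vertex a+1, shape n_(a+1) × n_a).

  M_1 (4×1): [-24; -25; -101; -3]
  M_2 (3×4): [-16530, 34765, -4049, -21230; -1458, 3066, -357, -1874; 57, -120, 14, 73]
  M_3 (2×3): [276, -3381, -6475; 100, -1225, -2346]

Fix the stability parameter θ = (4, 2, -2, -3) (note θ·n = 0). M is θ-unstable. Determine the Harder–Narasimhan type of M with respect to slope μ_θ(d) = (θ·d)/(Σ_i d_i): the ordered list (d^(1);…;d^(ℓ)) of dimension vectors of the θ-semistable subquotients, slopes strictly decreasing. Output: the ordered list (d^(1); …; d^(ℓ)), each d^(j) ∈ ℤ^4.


Interval decomposition of M: I[1,4], I[2,2], I[2,3], I[2,4].
HN type (ℓ=4): μ^(1)=2; μ^(2)=1/4; μ^(3)=0; μ^(4)=-1

((0, 1, 0, 0); (1, 1, 1, 1); (0, 1, 1, 0); (0, 1, 1, 1))


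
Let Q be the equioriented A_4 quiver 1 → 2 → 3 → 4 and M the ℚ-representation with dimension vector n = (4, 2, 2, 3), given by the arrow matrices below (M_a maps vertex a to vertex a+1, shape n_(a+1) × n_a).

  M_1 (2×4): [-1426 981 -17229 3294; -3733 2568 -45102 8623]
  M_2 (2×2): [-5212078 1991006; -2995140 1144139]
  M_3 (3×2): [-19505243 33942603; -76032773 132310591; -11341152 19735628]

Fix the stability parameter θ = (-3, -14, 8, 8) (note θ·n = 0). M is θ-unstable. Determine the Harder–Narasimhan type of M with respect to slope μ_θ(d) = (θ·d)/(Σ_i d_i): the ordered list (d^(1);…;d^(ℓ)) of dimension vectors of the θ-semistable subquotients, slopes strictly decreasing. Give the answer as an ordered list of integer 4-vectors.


Barcode: M ≅ I[1,1]^2, I[1,4]^2, I[4,4]. HN layers by μ_θ (3 steps, strictly decreasing):
  μ^(1)=8; μ^(2)=-3; μ^(3)=-17/2

((0, 0, 2, 3); (2, 0, 0, 0); (2, 2, 0, 0))


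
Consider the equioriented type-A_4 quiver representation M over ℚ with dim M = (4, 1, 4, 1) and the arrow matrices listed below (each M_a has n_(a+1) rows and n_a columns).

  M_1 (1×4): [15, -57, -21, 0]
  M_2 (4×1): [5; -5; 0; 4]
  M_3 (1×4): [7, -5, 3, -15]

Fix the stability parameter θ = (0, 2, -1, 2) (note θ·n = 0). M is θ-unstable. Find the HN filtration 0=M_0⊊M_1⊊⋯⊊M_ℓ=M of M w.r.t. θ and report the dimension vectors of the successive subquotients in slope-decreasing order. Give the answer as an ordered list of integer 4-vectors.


Interval decomposition of M: I[1,1]^3, I[1,3], I[3,3]^2, I[3,4].
HN type (ℓ=4): μ^(1)=2; μ^(2)=1/2; μ^(3)=0; μ^(4)=-1

((0, 0, 0, 1); (0, 1, 1, 0); (4, 0, 0, 0); (0, 0, 3, 0))


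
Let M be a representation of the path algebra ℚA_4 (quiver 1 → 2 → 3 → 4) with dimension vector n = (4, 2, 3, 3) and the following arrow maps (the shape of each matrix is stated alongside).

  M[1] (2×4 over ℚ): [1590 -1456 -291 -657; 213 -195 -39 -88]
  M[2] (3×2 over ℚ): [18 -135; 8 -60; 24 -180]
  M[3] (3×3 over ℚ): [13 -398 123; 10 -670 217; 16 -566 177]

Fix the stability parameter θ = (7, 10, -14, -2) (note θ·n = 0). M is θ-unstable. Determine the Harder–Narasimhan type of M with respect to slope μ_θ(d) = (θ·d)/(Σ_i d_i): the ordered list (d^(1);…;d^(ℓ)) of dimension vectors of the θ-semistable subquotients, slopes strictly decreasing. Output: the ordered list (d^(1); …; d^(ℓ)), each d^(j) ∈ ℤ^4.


Via rank(M_{q-1}∘⋯∘M_p): M ≅ I[1,1]^2, I[1,2], I[1,4], I[3,3], I[3,4], I[4,4].
μ_θ-semistable layers: μ^(1)=10; μ^(2)=7; μ^(3)=1/4; μ^(4)=-2; μ^(5)=-14

((0, 1, 0, 0); (3, 0, 0, 0); (1, 1, 1, 1); (0, 0, 0, 2); (0, 0, 2, 0))


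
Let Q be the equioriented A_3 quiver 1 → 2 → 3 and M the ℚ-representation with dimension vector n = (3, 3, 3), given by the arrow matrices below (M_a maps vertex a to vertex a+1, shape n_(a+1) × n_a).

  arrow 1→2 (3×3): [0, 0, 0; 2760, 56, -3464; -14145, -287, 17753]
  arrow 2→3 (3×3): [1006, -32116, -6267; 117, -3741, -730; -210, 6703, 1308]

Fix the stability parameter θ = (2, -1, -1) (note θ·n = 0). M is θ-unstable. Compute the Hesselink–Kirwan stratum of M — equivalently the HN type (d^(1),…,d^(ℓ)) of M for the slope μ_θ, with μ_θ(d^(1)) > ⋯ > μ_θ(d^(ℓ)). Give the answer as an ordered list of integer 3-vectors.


Via rank(M_{q-1}∘⋯∘M_p): M ≅ I[1,1]^2, I[1,3], I[2,3]^2.
μ_θ-semistable layers: μ^(1)=2; μ^(2)=0; μ^(3)=-1

((2, 0, 0); (1, 1, 1); (0, 2, 2))


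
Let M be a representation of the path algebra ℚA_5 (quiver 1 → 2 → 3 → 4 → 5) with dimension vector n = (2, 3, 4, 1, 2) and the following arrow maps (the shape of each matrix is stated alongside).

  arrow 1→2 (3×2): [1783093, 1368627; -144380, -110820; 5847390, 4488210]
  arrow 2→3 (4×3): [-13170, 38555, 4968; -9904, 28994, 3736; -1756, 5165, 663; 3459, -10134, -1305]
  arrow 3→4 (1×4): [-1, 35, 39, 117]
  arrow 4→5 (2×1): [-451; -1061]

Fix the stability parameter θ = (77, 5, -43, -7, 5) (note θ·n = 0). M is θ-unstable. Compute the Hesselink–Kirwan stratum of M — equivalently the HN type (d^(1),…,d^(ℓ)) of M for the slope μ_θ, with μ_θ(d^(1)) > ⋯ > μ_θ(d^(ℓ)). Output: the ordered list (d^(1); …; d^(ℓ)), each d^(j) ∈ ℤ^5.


Barcode: M ≅ I[1,1], I[1,5], I[2,3]^2, I[3,3], I[5,5]. HN layers by μ_θ (5 steps, strictly decreasing):
  μ^(1)=77; μ^(2)=37/5; μ^(3)=5; μ^(4)=-19; μ^(5)=-43

((1, 0, 0, 0, 0); (1, 1, 1, 1, 1); (0, 0, 0, 0, 1); (0, 2, 2, 0, 0); (0, 0, 1, 0, 0))


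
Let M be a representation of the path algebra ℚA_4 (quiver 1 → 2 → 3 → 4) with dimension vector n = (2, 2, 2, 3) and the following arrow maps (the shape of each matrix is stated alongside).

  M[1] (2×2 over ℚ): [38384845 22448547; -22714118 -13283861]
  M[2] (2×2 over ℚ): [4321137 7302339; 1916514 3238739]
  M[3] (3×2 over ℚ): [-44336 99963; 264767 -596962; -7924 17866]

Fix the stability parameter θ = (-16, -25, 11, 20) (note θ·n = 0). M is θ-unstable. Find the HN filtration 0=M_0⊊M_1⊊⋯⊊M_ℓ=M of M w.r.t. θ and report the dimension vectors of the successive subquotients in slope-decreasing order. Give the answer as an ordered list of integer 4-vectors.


Barcode: M ≅ I[1,4]^2, I[4,4]. HN layers by μ_θ (3 steps, strictly decreasing):
  μ^(1)=20; μ^(2)=11; μ^(3)=-41/2

((0, 0, 0, 3); (0, 0, 2, 0); (2, 2, 0, 0))


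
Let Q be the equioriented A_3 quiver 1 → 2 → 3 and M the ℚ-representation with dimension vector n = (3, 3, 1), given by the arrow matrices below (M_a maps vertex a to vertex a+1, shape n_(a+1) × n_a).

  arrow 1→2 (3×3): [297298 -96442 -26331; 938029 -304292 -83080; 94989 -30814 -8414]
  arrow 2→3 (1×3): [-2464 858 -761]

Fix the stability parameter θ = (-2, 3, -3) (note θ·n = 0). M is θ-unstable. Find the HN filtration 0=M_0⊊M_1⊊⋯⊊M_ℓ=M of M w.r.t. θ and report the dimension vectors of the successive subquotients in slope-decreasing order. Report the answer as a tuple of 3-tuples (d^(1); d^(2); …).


Interval decomposition of M: I[1,2]^2, I[1,3].
HN type (ℓ=3): μ^(1)=3; μ^(2)=0; μ^(3)=-2

((0, 2, 0); (0, 1, 1); (3, 0, 0))


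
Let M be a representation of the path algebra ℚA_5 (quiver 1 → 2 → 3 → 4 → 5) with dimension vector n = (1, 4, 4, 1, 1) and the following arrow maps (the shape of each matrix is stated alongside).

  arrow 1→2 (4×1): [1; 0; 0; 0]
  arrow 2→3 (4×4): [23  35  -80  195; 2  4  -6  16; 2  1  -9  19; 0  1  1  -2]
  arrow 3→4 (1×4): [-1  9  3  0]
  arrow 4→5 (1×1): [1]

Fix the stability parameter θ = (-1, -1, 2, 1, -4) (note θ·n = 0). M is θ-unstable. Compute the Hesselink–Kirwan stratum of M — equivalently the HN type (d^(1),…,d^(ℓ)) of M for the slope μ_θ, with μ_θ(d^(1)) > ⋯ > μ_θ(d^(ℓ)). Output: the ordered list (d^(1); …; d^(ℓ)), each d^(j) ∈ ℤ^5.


Interval decomposition of M: I[1,5], I[2,2], I[2,3]^2, I[3,3].
HN type (ℓ=3): μ^(1)=2; μ^(2)=-1/3; μ^(3)=-1

((0, 0, 3, 0, 0); (0, 0, 1, 1, 1); (1, 4, 0, 0, 0))


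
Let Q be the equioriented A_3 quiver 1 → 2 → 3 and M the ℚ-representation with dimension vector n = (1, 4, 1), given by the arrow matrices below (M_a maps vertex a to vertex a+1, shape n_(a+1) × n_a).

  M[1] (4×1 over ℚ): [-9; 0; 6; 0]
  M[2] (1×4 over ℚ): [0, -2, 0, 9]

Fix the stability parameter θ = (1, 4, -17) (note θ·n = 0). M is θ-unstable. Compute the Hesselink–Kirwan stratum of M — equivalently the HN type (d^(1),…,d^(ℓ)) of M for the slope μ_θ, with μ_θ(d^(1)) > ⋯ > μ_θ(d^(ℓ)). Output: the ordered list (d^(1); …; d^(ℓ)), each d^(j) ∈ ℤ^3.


Interval decomposition of M: I[1,2], I[2,2]^2, I[2,3].
HN type (ℓ=3): μ^(1)=4; μ^(2)=1; μ^(3)=-13/2

((0, 3, 0); (1, 0, 0); (0, 1, 1))


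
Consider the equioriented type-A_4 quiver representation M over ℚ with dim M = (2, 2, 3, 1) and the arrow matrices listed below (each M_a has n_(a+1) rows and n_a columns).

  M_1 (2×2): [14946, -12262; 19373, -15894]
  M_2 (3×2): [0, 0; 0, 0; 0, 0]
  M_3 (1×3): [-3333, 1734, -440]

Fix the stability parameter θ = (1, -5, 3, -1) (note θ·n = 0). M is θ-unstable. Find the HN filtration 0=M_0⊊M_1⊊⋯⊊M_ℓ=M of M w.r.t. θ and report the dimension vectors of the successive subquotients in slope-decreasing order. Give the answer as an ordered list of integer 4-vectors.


Barcode: M ≅ I[1,2]^2, I[3,3]^2, I[3,4]. HN layers by μ_θ (3 steps, strictly decreasing):
  μ^(1)=3; μ^(2)=1; μ^(3)=-2

((0, 0, 2, 0); (0, 0, 1, 1); (2, 2, 0, 0))


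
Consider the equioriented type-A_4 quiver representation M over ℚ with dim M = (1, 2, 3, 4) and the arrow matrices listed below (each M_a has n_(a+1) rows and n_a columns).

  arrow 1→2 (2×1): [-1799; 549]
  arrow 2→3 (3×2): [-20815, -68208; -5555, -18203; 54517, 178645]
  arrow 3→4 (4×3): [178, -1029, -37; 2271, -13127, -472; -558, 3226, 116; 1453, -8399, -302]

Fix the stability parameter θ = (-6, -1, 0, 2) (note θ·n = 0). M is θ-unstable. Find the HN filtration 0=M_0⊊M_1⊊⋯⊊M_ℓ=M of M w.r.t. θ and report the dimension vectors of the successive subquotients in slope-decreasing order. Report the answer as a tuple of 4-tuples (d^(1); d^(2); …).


Via rank(M_{q-1}∘⋯∘M_p): M ≅ I[1,4], I[2,3], I[3,4], I[4,4]^2.
μ_θ-semistable layers: μ^(1)=2; μ^(2)=0; μ^(3)=-1; μ^(4)=-6

((0, 0, 0, 4); (0, 0, 3, 0); (0, 2, 0, 0); (1, 0, 0, 0))


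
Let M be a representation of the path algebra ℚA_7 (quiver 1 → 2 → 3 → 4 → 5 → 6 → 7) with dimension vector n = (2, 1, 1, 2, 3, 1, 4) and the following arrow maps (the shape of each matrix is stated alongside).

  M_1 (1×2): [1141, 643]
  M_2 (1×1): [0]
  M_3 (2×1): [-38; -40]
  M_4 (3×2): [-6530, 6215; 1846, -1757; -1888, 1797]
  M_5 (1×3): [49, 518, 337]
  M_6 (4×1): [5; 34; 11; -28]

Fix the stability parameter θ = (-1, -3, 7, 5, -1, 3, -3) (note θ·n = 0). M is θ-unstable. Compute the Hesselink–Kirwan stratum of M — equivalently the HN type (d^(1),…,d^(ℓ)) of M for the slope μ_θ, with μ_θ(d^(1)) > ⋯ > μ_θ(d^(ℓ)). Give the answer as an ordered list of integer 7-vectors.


Via rank(M_{q-1}∘⋯∘M_p): M ≅ I[1,1], I[1,2], I[3,7], I[4,5], I[5,5], I[7,7]^3.
μ_θ-semistable layers: μ^(1)=11/5; μ^(2)=2; μ^(3)=-1; μ^(4)=-2; μ^(5)=-3

((0, 0, 1, 1, 1, 1, 1); (0, 0, 0, 1, 1, 0, 0); (1, 0, 0, 0, 1, 0, 0); (1, 1, 0, 0, 0, 0, 0); (0, 0, 0, 0, 0, 0, 3))


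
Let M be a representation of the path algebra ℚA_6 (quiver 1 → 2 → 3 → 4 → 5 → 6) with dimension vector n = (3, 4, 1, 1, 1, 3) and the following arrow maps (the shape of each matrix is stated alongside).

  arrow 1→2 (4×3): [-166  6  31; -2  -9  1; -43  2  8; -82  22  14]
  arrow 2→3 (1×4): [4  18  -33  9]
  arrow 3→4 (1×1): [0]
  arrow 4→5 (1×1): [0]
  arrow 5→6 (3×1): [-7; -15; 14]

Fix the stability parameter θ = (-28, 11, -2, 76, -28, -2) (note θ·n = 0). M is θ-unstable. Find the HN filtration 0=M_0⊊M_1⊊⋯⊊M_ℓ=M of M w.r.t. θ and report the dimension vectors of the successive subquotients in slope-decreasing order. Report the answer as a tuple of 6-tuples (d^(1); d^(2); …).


Interval decomposition of M: I[1,2]^2, I[1,3], I[2,2], I[4,4], I[5,6], I[6,6]^2.
HN type (ℓ=5): μ^(1)=76; μ^(2)=11; μ^(3)=9/2; μ^(4)=-2; μ^(5)=-28

((0, 0, 0, 1, 0, 0); (0, 3, 0, 0, 0, 0); (0, 1, 1, 0, 0, 0); (0, 0, 0, 0, 0, 3); (3, 0, 0, 0, 1, 0))


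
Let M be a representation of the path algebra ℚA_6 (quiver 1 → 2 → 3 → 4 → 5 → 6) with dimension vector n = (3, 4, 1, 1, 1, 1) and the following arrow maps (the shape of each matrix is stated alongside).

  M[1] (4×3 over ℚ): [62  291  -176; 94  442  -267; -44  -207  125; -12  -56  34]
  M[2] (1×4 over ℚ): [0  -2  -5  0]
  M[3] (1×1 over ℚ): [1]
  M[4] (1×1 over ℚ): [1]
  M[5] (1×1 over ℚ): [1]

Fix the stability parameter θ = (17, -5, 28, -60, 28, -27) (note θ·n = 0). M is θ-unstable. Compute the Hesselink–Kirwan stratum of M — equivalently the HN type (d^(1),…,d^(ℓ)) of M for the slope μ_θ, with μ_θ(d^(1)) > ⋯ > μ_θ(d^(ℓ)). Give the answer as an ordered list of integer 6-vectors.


Barcode: M ≅ I[1,1], I[1,2], I[1,6], I[2,2]^2. HN layers by μ_θ (4 steps, strictly decreasing):
  μ^(1)=17; μ^(2)=6; μ^(3)=1/2; μ^(4)=-5

((1, 0, 0, 0, 0, 0); (1, 1, 0, 0, 0, 0); (0, 0, 0, 0, 1, 1); (1, 3, 1, 1, 0, 0))


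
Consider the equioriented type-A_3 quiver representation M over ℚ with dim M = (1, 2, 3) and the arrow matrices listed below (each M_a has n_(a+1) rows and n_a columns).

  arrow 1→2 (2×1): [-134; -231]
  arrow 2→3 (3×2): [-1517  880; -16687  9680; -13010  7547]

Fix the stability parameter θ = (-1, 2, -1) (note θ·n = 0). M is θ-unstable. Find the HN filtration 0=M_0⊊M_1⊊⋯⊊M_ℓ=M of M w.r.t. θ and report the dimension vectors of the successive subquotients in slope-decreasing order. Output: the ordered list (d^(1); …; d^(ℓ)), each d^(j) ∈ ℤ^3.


Barcode: M ≅ I[1,3], I[2,3], I[3,3]. HN layers by μ_θ (2 steps, strictly decreasing):
  μ^(1)=1/2; μ^(2)=-1

((0, 2, 2); (1, 0, 1))


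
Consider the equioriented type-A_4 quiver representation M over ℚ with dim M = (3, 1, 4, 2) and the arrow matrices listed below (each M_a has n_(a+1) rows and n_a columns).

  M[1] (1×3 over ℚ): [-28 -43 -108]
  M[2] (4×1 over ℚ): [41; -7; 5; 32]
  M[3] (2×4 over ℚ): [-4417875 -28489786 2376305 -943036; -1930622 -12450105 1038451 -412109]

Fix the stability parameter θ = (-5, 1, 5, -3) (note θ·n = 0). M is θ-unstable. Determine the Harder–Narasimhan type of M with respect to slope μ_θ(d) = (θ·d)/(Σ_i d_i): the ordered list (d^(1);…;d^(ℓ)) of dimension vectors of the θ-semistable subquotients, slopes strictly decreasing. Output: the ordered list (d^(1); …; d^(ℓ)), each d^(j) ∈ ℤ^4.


Interval decomposition of M: I[1,1]^2, I[1,3], I[3,3], I[3,4]^2.
HN type (ℓ=3): μ^(1)=5; μ^(2)=1; μ^(3)=-5

((0, 0, 2, 0); (0, 1, 2, 2); (3, 0, 0, 0))


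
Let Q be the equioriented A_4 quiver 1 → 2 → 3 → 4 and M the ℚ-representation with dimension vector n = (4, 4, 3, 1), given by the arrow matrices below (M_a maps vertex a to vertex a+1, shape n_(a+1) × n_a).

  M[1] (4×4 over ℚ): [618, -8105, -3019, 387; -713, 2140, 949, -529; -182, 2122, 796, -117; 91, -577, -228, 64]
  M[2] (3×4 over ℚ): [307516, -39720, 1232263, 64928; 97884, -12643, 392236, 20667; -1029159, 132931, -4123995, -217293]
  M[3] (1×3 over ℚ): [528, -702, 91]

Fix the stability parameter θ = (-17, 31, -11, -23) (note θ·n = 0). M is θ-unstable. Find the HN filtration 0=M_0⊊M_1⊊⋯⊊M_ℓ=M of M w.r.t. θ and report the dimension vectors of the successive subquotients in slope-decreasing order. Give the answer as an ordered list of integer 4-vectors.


Interval decomposition of M: I[1,1], I[1,2], I[1,3], I[1,4], I[2,3].
HN type (ℓ=4): μ^(1)=31; μ^(2)=10; μ^(3)=-1; μ^(4)=-17

((0, 1, 0, 0); (0, 2, 2, 0); (0, 1, 1, 1); (4, 0, 0, 0))


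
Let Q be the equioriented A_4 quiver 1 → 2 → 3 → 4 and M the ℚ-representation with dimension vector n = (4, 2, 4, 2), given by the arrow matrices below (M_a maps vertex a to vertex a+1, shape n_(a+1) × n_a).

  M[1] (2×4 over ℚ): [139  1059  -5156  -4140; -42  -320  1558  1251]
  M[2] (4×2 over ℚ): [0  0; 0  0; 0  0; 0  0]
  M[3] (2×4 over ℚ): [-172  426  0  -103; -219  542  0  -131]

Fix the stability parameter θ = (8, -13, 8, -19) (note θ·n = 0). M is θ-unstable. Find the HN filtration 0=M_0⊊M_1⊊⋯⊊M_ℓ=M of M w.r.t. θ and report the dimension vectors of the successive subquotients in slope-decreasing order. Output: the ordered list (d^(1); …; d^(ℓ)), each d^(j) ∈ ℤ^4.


Via rank(M_{q-1}∘⋯∘M_p): M ≅ I[1,1]^2, I[1,2]^2, I[3,3]^2, I[3,4]^2.
μ_θ-semistable layers: μ^(1)=8; μ^(2)=-5/2; μ^(3)=-11/2

((2, 0, 2, 0); (2, 2, 0, 0); (0, 0, 2, 2))


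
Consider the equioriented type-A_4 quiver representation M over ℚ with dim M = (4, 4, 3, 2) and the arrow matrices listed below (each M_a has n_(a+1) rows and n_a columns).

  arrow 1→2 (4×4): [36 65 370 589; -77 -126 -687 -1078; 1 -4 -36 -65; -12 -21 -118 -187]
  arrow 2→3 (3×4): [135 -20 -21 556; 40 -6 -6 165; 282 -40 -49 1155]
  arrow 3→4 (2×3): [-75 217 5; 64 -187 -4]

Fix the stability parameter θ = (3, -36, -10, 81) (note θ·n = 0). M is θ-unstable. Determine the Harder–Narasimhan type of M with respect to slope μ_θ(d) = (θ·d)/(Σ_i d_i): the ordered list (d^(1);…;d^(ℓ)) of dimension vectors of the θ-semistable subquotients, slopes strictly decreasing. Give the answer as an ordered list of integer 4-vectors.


Via rank(M_{q-1}∘⋯∘M_p): M ≅ I[1,2], I[1,3], I[1,4]^2.
μ_θ-semistable layers: μ^(1)=81; μ^(2)=-10; μ^(3)=-33/2

((0, 0, 0, 2); (0, 0, 3, 0); (4, 4, 0, 0))


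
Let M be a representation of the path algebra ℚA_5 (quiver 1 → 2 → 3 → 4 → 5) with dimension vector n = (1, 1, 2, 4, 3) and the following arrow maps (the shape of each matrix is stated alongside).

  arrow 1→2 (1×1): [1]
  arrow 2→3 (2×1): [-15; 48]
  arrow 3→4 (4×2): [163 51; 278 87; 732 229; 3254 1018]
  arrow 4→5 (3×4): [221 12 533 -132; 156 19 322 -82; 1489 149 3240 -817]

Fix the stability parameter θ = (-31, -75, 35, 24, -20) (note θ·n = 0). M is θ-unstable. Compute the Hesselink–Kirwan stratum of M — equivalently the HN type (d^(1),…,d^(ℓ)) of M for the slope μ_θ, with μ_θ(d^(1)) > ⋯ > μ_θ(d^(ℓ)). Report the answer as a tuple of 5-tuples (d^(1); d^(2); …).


Interval decomposition of M: I[1,5], I[3,5], I[4,4], I[4,5].
HN type (ℓ=4): μ^(1)=24; μ^(2)=13; μ^(3)=2; μ^(4)=-53

((0, 0, 0, 1, 0); (0, 0, 2, 2, 2); (0, 0, 0, 1, 1); (1, 1, 0, 0, 0))


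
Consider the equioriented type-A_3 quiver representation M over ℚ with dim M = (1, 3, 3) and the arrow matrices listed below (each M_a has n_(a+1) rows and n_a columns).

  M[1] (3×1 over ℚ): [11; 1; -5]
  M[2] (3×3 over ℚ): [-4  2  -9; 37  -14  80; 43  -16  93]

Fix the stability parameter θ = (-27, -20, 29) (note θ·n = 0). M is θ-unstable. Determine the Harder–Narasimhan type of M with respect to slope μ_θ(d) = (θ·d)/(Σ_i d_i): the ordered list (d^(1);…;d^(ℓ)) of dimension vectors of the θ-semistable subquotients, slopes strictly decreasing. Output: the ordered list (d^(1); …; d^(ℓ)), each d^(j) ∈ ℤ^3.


Barcode: M ≅ I[1,3], I[2,3]^2. HN layers by μ_θ (3 steps, strictly decreasing):
  μ^(1)=29; μ^(2)=-20; μ^(3)=-27

((0, 0, 3); (0, 3, 0); (1, 0, 0))


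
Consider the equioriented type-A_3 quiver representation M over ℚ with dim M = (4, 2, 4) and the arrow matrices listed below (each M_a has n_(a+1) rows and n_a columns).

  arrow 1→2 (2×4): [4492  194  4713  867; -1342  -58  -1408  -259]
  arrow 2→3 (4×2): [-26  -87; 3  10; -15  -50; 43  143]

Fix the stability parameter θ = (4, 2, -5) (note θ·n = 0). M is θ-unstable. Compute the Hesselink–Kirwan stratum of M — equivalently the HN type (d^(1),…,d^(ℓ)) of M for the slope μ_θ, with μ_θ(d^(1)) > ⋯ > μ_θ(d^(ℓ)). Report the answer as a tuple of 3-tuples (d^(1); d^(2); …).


Via rank(M_{q-1}∘⋯∘M_p): M ≅ I[1,1]^2, I[1,3]^2, I[3,3]^2.
μ_θ-semistable layers: μ^(1)=4; μ^(2)=1/3; μ^(3)=-5

((2, 0, 0); (2, 2, 2); (0, 0, 2))


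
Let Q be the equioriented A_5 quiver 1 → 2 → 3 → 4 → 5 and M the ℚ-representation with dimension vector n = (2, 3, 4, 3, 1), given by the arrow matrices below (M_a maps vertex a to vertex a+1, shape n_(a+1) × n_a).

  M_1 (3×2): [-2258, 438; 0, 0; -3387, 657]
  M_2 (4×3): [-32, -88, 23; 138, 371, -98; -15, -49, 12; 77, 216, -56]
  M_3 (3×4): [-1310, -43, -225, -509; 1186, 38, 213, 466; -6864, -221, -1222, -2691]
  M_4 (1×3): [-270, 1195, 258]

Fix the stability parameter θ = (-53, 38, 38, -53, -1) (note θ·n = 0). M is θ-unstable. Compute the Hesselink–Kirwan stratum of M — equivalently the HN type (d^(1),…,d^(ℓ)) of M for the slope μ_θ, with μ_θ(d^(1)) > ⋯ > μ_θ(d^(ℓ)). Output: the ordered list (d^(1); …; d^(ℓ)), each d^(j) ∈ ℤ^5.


Barcode: M ≅ I[1,1], I[1,3], I[2,3], I[2,5], I[3,4], I[4,4]. HN layers by μ_θ (4 steps, strictly decreasing):
  μ^(1)=38; μ^(2)=11/2; μ^(3)=-15/2; μ^(4)=-53

((0, 2, 2, 0, 0); (0, 1, 1, 1, 1); (0, 0, 1, 1, 0); (2, 0, 0, 1, 0))


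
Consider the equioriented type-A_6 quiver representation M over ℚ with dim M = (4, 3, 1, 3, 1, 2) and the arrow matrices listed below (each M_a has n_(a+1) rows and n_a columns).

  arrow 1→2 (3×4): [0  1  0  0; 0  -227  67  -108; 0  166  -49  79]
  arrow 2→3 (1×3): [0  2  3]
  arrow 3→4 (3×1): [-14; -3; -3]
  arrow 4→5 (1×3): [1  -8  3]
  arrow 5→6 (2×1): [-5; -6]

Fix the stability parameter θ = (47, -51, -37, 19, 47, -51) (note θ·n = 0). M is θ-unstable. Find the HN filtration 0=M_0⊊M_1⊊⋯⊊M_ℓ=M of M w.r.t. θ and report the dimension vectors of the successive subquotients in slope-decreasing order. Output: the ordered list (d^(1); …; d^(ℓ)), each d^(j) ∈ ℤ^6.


Interval decomposition of M: I[1,1], I[1,2]^2, I[1,6], I[4,4]^2, I[6,6].
HN type (ℓ=6): μ^(1)=47; μ^(2)=19; μ^(3)=5; μ^(4)=-2; μ^(5)=-41/3; μ^(6)=-51

((1, 0, 0, 0, 0, 0); (0, 0, 0, 2, 0, 0); (0, 0, 0, 1, 1, 1); (2, 2, 0, 0, 0, 0); (1, 1, 1, 0, 0, 0); (0, 0, 0, 0, 0, 1))


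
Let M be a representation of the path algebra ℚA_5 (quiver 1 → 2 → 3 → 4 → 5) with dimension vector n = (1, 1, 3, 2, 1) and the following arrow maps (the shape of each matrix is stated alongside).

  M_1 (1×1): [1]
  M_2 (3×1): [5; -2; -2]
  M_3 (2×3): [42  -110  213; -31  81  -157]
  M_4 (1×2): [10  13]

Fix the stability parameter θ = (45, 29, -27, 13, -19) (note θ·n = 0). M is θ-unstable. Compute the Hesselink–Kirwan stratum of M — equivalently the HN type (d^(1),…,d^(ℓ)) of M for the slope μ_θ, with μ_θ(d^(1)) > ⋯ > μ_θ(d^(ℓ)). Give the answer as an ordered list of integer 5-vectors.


Interval decomposition of M: I[1,5], I[3,3], I[3,4].
HN type (ℓ=3): μ^(1)=13; μ^(2)=41/5; μ^(3)=-27

((0, 0, 0, 1, 0); (1, 1, 1, 1, 1); (0, 0, 2, 0, 0))


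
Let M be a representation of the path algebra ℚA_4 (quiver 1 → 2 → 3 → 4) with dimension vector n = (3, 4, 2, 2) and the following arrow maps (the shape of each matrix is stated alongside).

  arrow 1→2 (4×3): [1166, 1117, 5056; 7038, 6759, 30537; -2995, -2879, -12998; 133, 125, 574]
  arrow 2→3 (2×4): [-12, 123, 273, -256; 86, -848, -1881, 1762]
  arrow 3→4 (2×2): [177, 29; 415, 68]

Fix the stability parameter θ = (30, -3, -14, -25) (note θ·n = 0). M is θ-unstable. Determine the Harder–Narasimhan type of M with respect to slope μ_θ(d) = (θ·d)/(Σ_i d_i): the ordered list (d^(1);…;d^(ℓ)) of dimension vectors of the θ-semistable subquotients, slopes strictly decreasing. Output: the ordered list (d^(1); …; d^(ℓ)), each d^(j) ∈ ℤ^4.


Via rank(M_{q-1}∘⋯∘M_p): M ≅ I[1,2], I[1,4]^2, I[2,2].
μ_θ-semistable layers: μ^(1)=27/2; μ^(2)=-3

((1, 1, 0, 0); (2, 3, 2, 2))


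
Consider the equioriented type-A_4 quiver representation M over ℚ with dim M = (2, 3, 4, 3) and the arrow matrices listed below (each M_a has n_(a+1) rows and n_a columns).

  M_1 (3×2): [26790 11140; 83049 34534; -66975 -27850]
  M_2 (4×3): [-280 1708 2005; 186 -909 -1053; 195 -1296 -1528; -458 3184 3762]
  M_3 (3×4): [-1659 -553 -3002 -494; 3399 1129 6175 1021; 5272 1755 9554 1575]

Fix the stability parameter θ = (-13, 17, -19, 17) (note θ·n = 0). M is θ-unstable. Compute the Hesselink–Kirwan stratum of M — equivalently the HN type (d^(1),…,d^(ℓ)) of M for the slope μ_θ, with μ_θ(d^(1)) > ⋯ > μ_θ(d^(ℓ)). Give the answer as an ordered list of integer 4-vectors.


Interval decomposition of M: I[1,1], I[1,4], I[2,4]^2, I[3,3].
HN type (ℓ=4): μ^(1)=17; μ^(2)=-1; μ^(3)=-13; μ^(4)=-19

((0, 0, 0, 3); (0, 3, 3, 0); (2, 0, 0, 0); (0, 0, 1, 0))


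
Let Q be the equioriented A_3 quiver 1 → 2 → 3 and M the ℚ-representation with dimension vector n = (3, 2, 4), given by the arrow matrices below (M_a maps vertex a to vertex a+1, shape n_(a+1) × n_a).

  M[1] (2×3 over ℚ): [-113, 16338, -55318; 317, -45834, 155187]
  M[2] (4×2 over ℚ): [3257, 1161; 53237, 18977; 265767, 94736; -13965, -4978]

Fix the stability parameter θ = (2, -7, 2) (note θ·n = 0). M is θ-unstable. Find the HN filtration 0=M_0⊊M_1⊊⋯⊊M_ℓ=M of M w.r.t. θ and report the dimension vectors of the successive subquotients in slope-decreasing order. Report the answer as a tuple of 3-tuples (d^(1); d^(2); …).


Interval decomposition of M: I[1,1], I[1,3]^2, I[3,3]^2.
HN type (ℓ=2): μ^(1)=2; μ^(2)=-5/2

((1, 0, 4); (2, 2, 0))


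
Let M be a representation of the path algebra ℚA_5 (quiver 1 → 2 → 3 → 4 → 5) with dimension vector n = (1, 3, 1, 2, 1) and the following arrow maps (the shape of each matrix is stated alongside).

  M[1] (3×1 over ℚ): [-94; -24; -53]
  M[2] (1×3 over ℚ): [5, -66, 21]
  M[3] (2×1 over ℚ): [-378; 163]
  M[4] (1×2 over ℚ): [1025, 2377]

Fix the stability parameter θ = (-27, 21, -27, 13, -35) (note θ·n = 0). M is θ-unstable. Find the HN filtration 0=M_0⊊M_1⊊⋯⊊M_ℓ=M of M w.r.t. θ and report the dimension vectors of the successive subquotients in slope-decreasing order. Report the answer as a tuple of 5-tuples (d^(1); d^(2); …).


Interval decomposition of M: I[1,5], I[2,2]^2, I[4,4].
HN type (ℓ=4): μ^(1)=21; μ^(2)=13; μ^(3)=-7; μ^(4)=-27

((0, 2, 0, 0, 0); (0, 0, 0, 1, 0); (0, 1, 1, 1, 1); (1, 0, 0, 0, 0))
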